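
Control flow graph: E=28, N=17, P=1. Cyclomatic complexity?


Formula: V(G) = E - N + 2P
V(G) = 28 - 17 + 2*1
V(G) = 11 + 2
V(G) = 13

13


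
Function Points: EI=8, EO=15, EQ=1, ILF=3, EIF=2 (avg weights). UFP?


UFP = EI*4 + EO*5 + EQ*4 + ILF*10 + EIF*7
UFP = 8*4 + 15*5 + 1*4 + 3*10 + 2*7
UFP = 32 + 75 + 4 + 30 + 14
UFP = 155

155


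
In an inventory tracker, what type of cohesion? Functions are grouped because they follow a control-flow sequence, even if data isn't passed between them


Reasoning: Grouped by order of execution within a routine, not by data flow
Type: Procedural cohesion

Procedural cohesion


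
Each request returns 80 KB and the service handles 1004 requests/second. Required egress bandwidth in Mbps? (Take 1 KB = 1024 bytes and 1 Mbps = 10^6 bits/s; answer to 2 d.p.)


Formula: Mbps = payload_bytes * RPS * 8 / 1e6
Payload per request = 80 KB = 80 * 1024 = 81920 bytes
Total bytes/sec = 81920 * 1004 = 82247680
Total bits/sec = 82247680 * 8 = 657981440
Mbps = 657981440 / 1e6 = 657.98

657.98 Mbps


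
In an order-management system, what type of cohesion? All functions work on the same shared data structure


Reasoning: Functions share data
Type: Communicational cohesion

Communicational cohesion


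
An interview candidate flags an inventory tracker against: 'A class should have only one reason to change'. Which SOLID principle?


This describes the Single Responsibility Principle (SRP)

Single Responsibility Principle (SRP)


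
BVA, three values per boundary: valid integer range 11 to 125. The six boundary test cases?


Range: [11, 125]
Boundaries: just below min, min, min+1, max-1, max, just above max
Values: [10, 11, 12, 124, 125, 126]

[10, 11, 12, 124, 125, 126]


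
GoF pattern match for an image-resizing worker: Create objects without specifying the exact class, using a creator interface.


This matches the Factory Method pattern

Factory Method


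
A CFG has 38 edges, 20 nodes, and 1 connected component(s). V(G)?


Formula: V(G) = E - N + 2P
V(G) = 38 - 20 + 2*1
V(G) = 18 + 2
V(G) = 20

20


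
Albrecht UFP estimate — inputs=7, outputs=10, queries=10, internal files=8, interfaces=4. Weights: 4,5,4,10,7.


UFP = EI*4 + EO*5 + EQ*4 + ILF*10 + EIF*7
UFP = 7*4 + 10*5 + 10*4 + 8*10 + 4*7
UFP = 28 + 50 + 40 + 80 + 28
UFP = 226

226


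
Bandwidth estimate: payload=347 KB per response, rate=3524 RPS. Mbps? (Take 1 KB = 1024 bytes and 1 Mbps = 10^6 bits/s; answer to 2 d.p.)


Formula: Mbps = payload_bytes * RPS * 8 / 1e6
Payload per request = 347 KB = 347 * 1024 = 355328 bytes
Total bytes/sec = 355328 * 3524 = 1252175872
Total bits/sec = 1252175872 * 8 = 10017406976
Mbps = 10017406976 / 1e6 = 10017.41

10017.41 Mbps


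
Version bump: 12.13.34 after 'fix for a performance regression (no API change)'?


Current: 12.13.34
Change category: 'fix for a performance regression (no API change)' → patch bump
SemVer rule: patch bump → increment PATCH (MAJOR and MINOR unchanged)
New: 12.13.35

12.13.35


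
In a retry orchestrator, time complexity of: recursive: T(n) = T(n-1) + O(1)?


Reasoning: linear recursion with constant work per frame
Complexity: O(n)

O(n)


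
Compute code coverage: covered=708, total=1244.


Coverage = covered / total * 100
Coverage = 708 / 1244 * 100
Coverage = 56.91%

56.91%


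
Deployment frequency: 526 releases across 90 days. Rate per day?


Formula: deployments per day = releases / days
= 526 / 90
= 5.844 deploys/day
(equivalently, 40.91 deploys/week)

5.844 deploys/day


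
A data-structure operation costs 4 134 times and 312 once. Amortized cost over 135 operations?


Formula: Amortized cost = Total cost / Operations
Total cost = (134 * 4) + (1 * 312)
Total cost = 536 + 312 = 848
Amortized = 848 / 135 = 6.2815

6.2815


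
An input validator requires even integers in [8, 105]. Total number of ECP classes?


Constraint: even integers in [8, 105]
Class 1: x < 8 — out-of-range invalid
Class 2: x in [8,105] but odd — wrong type invalid
Class 3: x in [8,105] and even — valid
Class 4: x > 105 — out-of-range invalid
Total equivalence classes: 4

4 equivalence classes


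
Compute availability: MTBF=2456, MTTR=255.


Availability = MTBF / (MTBF + MTTR)
Availability = 2456 / (2456 + 255)
Availability = 2456 / 2711
Availability = 90.5939%

90.5939%


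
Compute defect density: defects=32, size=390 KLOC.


Defect density = defects / KLOC
Defect density = 32 / 390
Defect density = 0.082 defects/KLOC

0.082 defects/KLOC


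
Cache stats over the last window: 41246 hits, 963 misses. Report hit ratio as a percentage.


Formula: hit rate = hits / (hits + misses) * 100
hit rate = 41246 / (41246 + 963) * 100
hit rate = 41246 / 42209 * 100
hit rate = 97.72%

97.72%


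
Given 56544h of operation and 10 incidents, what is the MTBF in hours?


Formula: MTBF = Total operating time / Number of failures
MTBF = 56544 / 10
MTBF = 5654.4 hours

5654.4 hours


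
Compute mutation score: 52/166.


Mutation score = killed / total * 100
Mutation score = 52 / 166 * 100
Mutation score = 31.33%

31.33%


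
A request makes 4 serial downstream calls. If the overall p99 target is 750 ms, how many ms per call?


Formula: per_stage = total_budget / stages
per_stage = 750 / 4
per_stage = 187.5 ms

187.5 ms


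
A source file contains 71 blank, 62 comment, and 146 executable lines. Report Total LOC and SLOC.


Total LOC = blank + comment + code
Total LOC = 71 + 62 + 146 = 279
SLOC (source only) = code = 146

Total LOC: 279, SLOC: 146


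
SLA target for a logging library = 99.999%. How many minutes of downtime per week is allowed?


Formula: allowed downtime = period * (100 - SLA) / 100
Period (week) = 10080 minutes
Unavailability fraction = (100 - 99.999) / 100
Allowed downtime = 10080 * (100 - 99.999) / 100
Allowed downtime = 0.1008 minutes

0.1008 minutes


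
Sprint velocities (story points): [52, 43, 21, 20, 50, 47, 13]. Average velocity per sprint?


Formula: Avg velocity = Total points / Number of sprints
Points: [52, 43, 21, 20, 50, 47, 13]
Sum = 52 + 43 + 21 + 20 + 50 + 47 + 13 = 246
Avg velocity = 246 / 7 = 35.14 points/sprint

35.14 points/sprint


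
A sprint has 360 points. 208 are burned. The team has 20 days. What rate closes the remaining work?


Formula: Required rate = Remaining points / Days left
Remaining = 360 - 208 = 152 points
Required rate = 152 / 20 = 7.6 points/day

7.6 points/day


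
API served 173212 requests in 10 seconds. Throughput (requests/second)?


Formula: throughput = requests / seconds
throughput = 173212 / 10
throughput = 17321.2 requests/second

17321.2 requests/second


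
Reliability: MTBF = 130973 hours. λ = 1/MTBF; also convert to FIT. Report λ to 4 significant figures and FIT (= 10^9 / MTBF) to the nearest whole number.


Formula: λ = 1 / MTBF; FIT = λ × 1e9 = 1e9 / MTBF
λ = 1 / 130973 ≈ 7.635e-06 failures/hour
FIT = 1e9 / 130973 ≈ 7635 failures per 1e9 hours (nearest whole number)

λ = 7.635e-06 /h, FIT = 7635


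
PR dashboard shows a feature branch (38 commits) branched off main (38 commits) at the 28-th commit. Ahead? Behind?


Common ancestor: commit #28
feature commits after divergence: 38 - 28 = 10
main commits after divergence: 38 - 28 = 10
feature is 10 commits ahead of main
main is 10 commits ahead of feature

feature ahead: 10, main ahead: 10


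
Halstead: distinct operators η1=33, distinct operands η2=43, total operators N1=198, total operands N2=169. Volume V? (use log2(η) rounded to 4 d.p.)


Formula: V = N * log2(η), where N = N1 + N2 and η = η1 + η2
η = 33 + 43 = 76
N = 198 + 169 = 367
log2(76) ≈ 6.2479
V = 367 * 6.2479 = 2292.98

2292.98


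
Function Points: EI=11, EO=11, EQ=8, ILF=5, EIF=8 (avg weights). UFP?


UFP = EI*4 + EO*5 + EQ*4 + ILF*10 + EIF*7
UFP = 11*4 + 11*5 + 8*4 + 5*10 + 8*7
UFP = 44 + 55 + 32 + 50 + 56
UFP = 237

237


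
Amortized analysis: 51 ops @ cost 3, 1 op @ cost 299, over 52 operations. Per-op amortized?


Formula: Amortized cost = Total cost / Operations
Total cost = (51 * 3) + (1 * 299)
Total cost = 153 + 299 = 452
Amortized = 452 / 52 = 8.6923

8.6923


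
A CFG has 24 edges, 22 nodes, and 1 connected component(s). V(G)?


Formula: V(G) = E - N + 2P
V(G) = 24 - 22 + 2*1
V(G) = 2 + 2
V(G) = 4

4


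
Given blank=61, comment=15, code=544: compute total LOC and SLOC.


Total LOC = blank + comment + code
Total LOC = 61 + 15 + 544 = 620
SLOC (source only) = code = 544

Total LOC: 620, SLOC: 544


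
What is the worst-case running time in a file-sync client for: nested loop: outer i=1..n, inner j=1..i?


Reasoning: triangle: n(n+1)/2 ~ n^2/2
Complexity: O(n^2)

O(n^2)


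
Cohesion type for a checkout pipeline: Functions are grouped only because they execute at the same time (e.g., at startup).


Reasoning: Related by timing only
Type: Temporal cohesion

Temporal cohesion


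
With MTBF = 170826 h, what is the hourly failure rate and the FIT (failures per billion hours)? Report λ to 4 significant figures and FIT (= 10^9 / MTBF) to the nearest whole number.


Formula: λ = 1 / MTBF; FIT = λ × 1e9 = 1e9 / MTBF
λ = 1 / 170826 ≈ 5.854e-06 failures/hour
FIT = 1e9 / 170826 ≈ 5854 failures per 1e9 hours (nearest whole number)

λ = 5.854e-06 /h, FIT = 5854


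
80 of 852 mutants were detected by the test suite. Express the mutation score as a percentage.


Mutation score = killed / total * 100
Mutation score = 80 / 852 * 100
Mutation score = 9.39%

9.39%


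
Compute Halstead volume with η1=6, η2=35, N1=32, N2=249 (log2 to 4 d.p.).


Formula: V = N * log2(η), where N = N1 + N2 and η = η1 + η2
η = 6 + 35 = 41
N = 32 + 249 = 281
log2(41) ≈ 5.3576
V = 281 * 5.3576 = 1505.49

1505.49


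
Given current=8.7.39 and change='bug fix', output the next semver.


Current: 8.7.39
Change category: 'bug fix' → patch bump
SemVer rule: patch bump → increment PATCH (MAJOR and MINOR unchanged)
New: 8.7.40

8.7.40


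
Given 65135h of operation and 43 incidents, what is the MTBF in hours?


Formula: MTBF = Total operating time / Number of failures
MTBF = 65135 / 43
MTBF = 1514.77 hours

1514.77 hours


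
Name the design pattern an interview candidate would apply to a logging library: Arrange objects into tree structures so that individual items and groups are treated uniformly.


This matches the Composite pattern

Composite


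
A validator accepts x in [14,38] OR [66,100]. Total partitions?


Valid ranges: [14,38] and [66,100]
Class 1: x < 14 — invalid
Class 2: 14 ≤ x ≤ 38 — valid
Class 3: 38 < x < 66 — invalid (gap between ranges)
Class 4: 66 ≤ x ≤ 100 — valid
Class 5: x > 100 — invalid
Total equivalence classes: 5

5 equivalence classes


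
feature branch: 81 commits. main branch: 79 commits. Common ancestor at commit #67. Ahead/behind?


Common ancestor: commit #67
feature commits after divergence: 81 - 67 = 14
main commits after divergence: 79 - 67 = 12
feature is 14 commits ahead of main
main is 12 commits ahead of feature

feature ahead: 14, main ahead: 12


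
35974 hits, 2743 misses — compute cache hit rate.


Formula: hit rate = hits / (hits + misses) * 100
hit rate = 35974 / (35974 + 2743) * 100
hit rate = 35974 / 38717 * 100
hit rate = 92.92%

92.92%


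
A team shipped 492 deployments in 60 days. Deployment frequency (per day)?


Formula: deployments per day = releases / days
= 492 / 60
= 8.2 deploys/day
(equivalently, 57.4 deploys/week)

8.2 deploys/day


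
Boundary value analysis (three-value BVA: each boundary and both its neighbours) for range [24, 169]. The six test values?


Range: [24, 169]
Boundaries: just below min, min, min+1, max-1, max, just above max
Values: [23, 24, 25, 168, 169, 170]

[23, 24, 25, 168, 169, 170]


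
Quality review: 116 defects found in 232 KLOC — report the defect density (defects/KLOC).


Defect density = defects / KLOC
Defect density = 116 / 232
Defect density = 0.5 defects/KLOC

0.5 defects/KLOC


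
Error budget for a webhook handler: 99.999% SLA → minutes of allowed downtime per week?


Formula: allowed downtime = period * (100 - SLA) / 100
Period (week) = 10080 minutes
Unavailability fraction = (100 - 99.999) / 100
Allowed downtime = 10080 * (100 - 99.999) / 100
Allowed downtime = 0.1008 minutes

0.1008 minutes


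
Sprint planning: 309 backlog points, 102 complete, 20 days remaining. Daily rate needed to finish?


Formula: Required rate = Remaining points / Days left
Remaining = 309 - 102 = 207 points
Required rate = 207 / 20 = 10.35 points/day

10.35 points/day


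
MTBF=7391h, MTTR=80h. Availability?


Availability = MTBF / (MTBF + MTTR)
Availability = 7391 / (7391 + 80)
Availability = 7391 / 7471
Availability = 98.9292%

98.9292%


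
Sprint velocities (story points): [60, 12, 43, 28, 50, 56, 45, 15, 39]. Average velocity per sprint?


Formula: Avg velocity = Total points / Number of sprints
Points: [60, 12, 43, 28, 50, 56, 45, 15, 39]
Sum = 60 + 12 + 43 + 28 + 50 + 56 + 45 + 15 + 39 = 348
Avg velocity = 348 / 9 = 38.67 points/sprint

38.67 points/sprint


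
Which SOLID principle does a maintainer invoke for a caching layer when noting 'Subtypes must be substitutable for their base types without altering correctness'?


This describes the Liskov Substitution Principle (LSP)

Liskov Substitution Principle (LSP)


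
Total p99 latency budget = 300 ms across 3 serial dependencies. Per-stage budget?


Formula: per_stage = total_budget / stages
per_stage = 300 / 3
per_stage = 100.0 ms

100.0 ms


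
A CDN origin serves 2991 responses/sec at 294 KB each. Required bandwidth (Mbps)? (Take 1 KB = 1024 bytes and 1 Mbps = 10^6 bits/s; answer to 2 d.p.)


Formula: Mbps = payload_bytes * RPS * 8 / 1e6
Payload per request = 294 KB = 294 * 1024 = 301056 bytes
Total bytes/sec = 301056 * 2991 = 900458496
Total bits/sec = 900458496 * 8 = 7203667968
Mbps = 7203667968 / 1e6 = 7203.67

7203.67 Mbps


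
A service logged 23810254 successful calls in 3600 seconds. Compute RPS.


Formula: throughput = requests / seconds
throughput = 23810254 / 3600
throughput = 6613.96 requests/second

6613.96 requests/second


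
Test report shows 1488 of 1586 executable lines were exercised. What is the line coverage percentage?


Coverage = covered / total * 100
Coverage = 1488 / 1586 * 100
Coverage = 93.82%

93.82%


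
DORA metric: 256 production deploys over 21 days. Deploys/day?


Formula: deployments per day = releases / days
= 256 / 21
= 12.19 deploys/day
(equivalently, 85.33 deploys/week)

12.19 deploys/day


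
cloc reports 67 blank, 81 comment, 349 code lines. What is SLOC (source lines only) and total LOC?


Total LOC = blank + comment + code
Total LOC = 67 + 81 + 349 = 497
SLOC (source only) = code = 349

Total LOC: 497, SLOC: 349


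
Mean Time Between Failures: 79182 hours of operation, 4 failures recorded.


Formula: MTBF = Total operating time / Number of failures
MTBF = 79182 / 4
MTBF = 19795.5 hours

19795.5 hours


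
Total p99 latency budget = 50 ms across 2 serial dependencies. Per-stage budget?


Formula: per_stage = total_budget / stages
per_stage = 50 / 2
per_stage = 25.0 ms

25.0 ms


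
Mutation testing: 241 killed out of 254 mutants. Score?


Mutation score = killed / total * 100
Mutation score = 241 / 254 * 100
Mutation score = 94.88%

94.88%


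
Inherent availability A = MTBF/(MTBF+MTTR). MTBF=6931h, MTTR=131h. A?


Availability = MTBF / (MTBF + MTTR)
Availability = 6931 / (6931 + 131)
Availability = 6931 / 7062
Availability = 98.145%

98.145%


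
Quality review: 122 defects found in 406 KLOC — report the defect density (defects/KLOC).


Defect density = defects / KLOC
Defect density = 122 / 406
Defect density = 0.3 defects/KLOC

0.3 defects/KLOC


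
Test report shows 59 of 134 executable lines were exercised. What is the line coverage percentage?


Coverage = covered / total * 100
Coverage = 59 / 134 * 100
Coverage = 44.03%

44.03%


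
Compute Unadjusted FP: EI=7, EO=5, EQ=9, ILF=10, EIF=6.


UFP = EI*4 + EO*5 + EQ*4 + ILF*10 + EIF*7
UFP = 7*4 + 5*5 + 9*4 + 10*10 + 6*7
UFP = 28 + 25 + 36 + 100 + 42
UFP = 231

231


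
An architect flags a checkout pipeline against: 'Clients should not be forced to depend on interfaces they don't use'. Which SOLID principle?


This describes the Interface Segregation Principle (ISP)

Interface Segregation Principle (ISP)


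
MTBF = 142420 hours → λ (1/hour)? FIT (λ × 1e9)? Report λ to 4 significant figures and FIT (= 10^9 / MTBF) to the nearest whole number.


Formula: λ = 1 / MTBF; FIT = λ × 1e9 = 1e9 / MTBF
λ = 1 / 142420 ≈ 7.021e-06 failures/hour
FIT = 1e9 / 142420 ≈ 7021 failures per 1e9 hours (nearest whole number)

λ = 7.021e-06 /h, FIT = 7021


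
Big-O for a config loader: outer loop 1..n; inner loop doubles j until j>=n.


Reasoning: linear outer times logarithmic inner
Complexity: O(n log n)

O(n log n)


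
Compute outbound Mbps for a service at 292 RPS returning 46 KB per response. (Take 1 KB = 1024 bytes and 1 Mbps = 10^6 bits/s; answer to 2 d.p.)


Formula: Mbps = payload_bytes * RPS * 8 / 1e6
Payload per request = 46 KB = 46 * 1024 = 47104 bytes
Total bytes/sec = 47104 * 292 = 13754368
Total bits/sec = 13754368 * 8 = 110034944
Mbps = 110034944 / 1e6 = 110.03

110.03 Mbps


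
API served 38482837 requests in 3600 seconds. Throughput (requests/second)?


Formula: throughput = requests / seconds
throughput = 38482837 / 3600
throughput = 10689.68 requests/second

10689.68 requests/second


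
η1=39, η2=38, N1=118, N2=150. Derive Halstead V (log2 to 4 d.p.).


Formula: V = N * log2(η), where N = N1 + N2 and η = η1 + η2
η = 39 + 38 = 77
N = 118 + 150 = 268
log2(77) ≈ 6.2668
V = 268 * 6.2668 = 1679.50

1679.50


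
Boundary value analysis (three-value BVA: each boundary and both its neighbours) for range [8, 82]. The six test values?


Range: [8, 82]
Boundaries: just below min, min, min+1, max-1, max, just above max
Values: [7, 8, 9, 81, 82, 83]

[7, 8, 9, 81, 82, 83]


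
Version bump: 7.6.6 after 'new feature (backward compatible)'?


Current: 7.6.6
Change category: 'new feature (backward compatible)' → minor bump
SemVer rule: minor bump → increment MINOR, reset PATCH to 0 (MAJOR unchanged)
New: 7.7.0

7.7.0


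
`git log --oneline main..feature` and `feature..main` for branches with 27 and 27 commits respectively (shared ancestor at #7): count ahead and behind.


Common ancestor: commit #7
feature commits after divergence: 27 - 7 = 20
main commits after divergence: 27 - 7 = 20
feature is 20 commits ahead of main
main is 20 commits ahead of feature

feature ahead: 20, main ahead: 20


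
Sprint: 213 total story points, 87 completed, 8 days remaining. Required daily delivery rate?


Formula: Required rate = Remaining points / Days left
Remaining = 213 - 87 = 126 points
Required rate = 126 / 8 = 15.75 points/day

15.75 points/day


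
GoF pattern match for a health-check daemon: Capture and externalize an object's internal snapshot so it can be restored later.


This matches the Memento pattern

Memento


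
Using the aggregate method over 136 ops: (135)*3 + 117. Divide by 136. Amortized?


Formula: Amortized cost = Total cost / Operations
Total cost = (135 * 3) + (1 * 117)
Total cost = 405 + 117 = 522
Amortized = 522 / 136 = 3.8382

3.8382


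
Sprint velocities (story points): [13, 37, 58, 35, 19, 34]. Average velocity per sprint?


Formula: Avg velocity = Total points / Number of sprints
Points: [13, 37, 58, 35, 19, 34]
Sum = 13 + 37 + 58 + 35 + 19 + 34 = 196
Avg velocity = 196 / 6 = 32.67 points/sprint

32.67 points/sprint


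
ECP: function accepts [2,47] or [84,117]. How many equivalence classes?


Valid ranges: [2,47] and [84,117]
Class 1: x < 2 — invalid
Class 2: 2 ≤ x ≤ 47 — valid
Class 3: 47 < x < 84 — invalid (gap between ranges)
Class 4: 84 ≤ x ≤ 117 — valid
Class 5: x > 117 — invalid
Total equivalence classes: 5

5 equivalence classes


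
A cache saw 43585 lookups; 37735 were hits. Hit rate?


Formula: hit rate = hits / (hits + misses) * 100
hit rate = 37735 / (37735 + 5850) * 100
hit rate = 37735 / 43585 * 100
hit rate = 86.58%

86.58%


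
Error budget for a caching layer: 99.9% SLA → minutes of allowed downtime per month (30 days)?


Formula: allowed downtime = period * (100 - SLA) / 100
Period (month (30 days)) = 43200 minutes
Unavailability fraction = (100 - 99.9) / 100
Allowed downtime = 43200 * (100 - 99.9) / 100
Allowed downtime = 43.2 minutes

43.2 minutes


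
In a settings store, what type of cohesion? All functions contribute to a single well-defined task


Reasoning: Best: single purpose
Type: Functional cohesion

Functional cohesion


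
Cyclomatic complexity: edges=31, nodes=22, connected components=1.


Formula: V(G) = E - N + 2P
V(G) = 31 - 22 + 2*1
V(G) = 9 + 2
V(G) = 11

11


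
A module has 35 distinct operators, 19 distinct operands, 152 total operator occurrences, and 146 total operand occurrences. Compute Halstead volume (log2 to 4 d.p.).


Formula: V = N * log2(η), where N = N1 + N2 and η = η1 + η2
η = 35 + 19 = 54
N = 152 + 146 = 298
log2(54) ≈ 5.7549
V = 298 * 5.7549 = 1714.96

1714.96


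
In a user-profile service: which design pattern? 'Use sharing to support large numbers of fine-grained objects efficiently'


This matches the Flyweight pattern

Flyweight


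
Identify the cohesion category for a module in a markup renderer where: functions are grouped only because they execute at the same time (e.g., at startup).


Reasoning: Related by timing only
Type: Temporal cohesion

Temporal cohesion


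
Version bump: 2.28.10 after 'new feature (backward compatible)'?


Current: 2.28.10
Change category: 'new feature (backward compatible)' → minor bump
SemVer rule: minor bump → increment MINOR, reset PATCH to 0 (MAJOR unchanged)
New: 2.29.0

2.29.0


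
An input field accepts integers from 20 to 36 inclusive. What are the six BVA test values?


Range: [20, 36]
Boundaries: just below min, min, min+1, max-1, max, just above max
Values: [19, 20, 21, 35, 36, 37]

[19, 20, 21, 35, 36, 37]


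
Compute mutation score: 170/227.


Mutation score = killed / total * 100
Mutation score = 170 / 227 * 100
Mutation score = 74.89%

74.89%


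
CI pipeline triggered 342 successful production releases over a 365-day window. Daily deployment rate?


Formula: deployments per day = releases / days
= 342 / 365
= 0.937 deploys/day
(equivalently, 6.56 deploys/week)

0.937 deploys/day


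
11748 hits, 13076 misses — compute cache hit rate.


Formula: hit rate = hits / (hits + misses) * 100
hit rate = 11748 / (11748 + 13076) * 100
hit rate = 11748 / 24824 * 100
hit rate = 47.33%

47.33%


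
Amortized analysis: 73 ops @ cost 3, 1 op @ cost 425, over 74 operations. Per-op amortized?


Formula: Amortized cost = Total cost / Operations
Total cost = (73 * 3) + (1 * 425)
Total cost = 219 + 425 = 644
Amortized = 644 / 74 = 8.7027

8.7027


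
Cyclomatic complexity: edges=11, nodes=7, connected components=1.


Formula: V(G) = E - N + 2P
V(G) = 11 - 7 + 2*1
V(G) = 4 + 2
V(G) = 6

6


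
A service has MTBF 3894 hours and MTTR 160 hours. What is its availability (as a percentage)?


Availability = MTBF / (MTBF + MTTR)
Availability = 3894 / (3894 + 160)
Availability = 3894 / 4054
Availability = 96.0533%

96.0533%


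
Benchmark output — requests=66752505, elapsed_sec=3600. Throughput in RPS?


Formula: throughput = requests / seconds
throughput = 66752505 / 3600
throughput = 18542.36 requests/second

18542.36 requests/second


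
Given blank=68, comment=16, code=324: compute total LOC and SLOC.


Total LOC = blank + comment + code
Total LOC = 68 + 16 + 324 = 408
SLOC (source only) = code = 324

Total LOC: 408, SLOC: 324


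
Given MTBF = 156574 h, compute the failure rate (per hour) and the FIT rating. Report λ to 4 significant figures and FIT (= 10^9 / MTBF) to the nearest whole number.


Formula: λ = 1 / MTBF; FIT = λ × 1e9 = 1e9 / MTBF
λ = 1 / 156574 ≈ 6.387e-06 failures/hour
FIT = 1e9 / 156574 ≈ 6387 failures per 1e9 hours (nearest whole number)

λ = 6.387e-06 /h, FIT = 6387


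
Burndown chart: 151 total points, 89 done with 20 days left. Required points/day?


Formula: Required rate = Remaining points / Days left
Remaining = 151 - 89 = 62 points
Required rate = 62 / 20 = 3.1 points/day

3.1 points/day


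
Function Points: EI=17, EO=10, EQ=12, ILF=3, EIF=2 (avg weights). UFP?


UFP = EI*4 + EO*5 + EQ*4 + ILF*10 + EIF*7
UFP = 17*4 + 10*5 + 12*4 + 3*10 + 2*7
UFP = 68 + 50 + 48 + 30 + 14
UFP = 210

210


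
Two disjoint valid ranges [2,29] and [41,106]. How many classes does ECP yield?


Valid ranges: [2,29] and [41,106]
Class 1: x < 2 — invalid
Class 2: 2 ≤ x ≤ 29 — valid
Class 3: 29 < x < 41 — invalid (gap between ranges)
Class 4: 41 ≤ x ≤ 106 — valid
Class 5: x > 106 — invalid
Total equivalence classes: 5

5 equivalence classes


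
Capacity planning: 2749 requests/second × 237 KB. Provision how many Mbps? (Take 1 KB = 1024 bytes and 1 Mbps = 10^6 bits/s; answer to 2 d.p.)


Formula: Mbps = payload_bytes * RPS * 8 / 1e6
Payload per request = 237 KB = 237 * 1024 = 242688 bytes
Total bytes/sec = 242688 * 2749 = 667149312
Total bits/sec = 667149312 * 8 = 5337194496
Mbps = 5337194496 / 1e6 = 5337.19

5337.19 Mbps


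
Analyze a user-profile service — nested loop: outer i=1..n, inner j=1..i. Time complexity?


Reasoning: triangle: n(n+1)/2 ~ n^2/2
Complexity: O(n^2)

O(n^2)


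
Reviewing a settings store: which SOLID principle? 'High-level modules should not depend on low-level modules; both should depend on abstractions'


This describes the Dependency Inversion Principle (DIP)

Dependency Inversion Principle (DIP)


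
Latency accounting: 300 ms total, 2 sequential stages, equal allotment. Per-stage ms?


Formula: per_stage = total_budget / stages
per_stage = 300 / 2
per_stage = 150.0 ms

150.0 ms


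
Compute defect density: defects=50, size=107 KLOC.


Defect density = defects / KLOC
Defect density = 50 / 107
Defect density = 0.467 defects/KLOC

0.467 defects/KLOC


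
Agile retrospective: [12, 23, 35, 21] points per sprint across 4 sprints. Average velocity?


Formula: Avg velocity = Total points / Number of sprints
Points: [12, 23, 35, 21]
Sum = 12 + 23 + 35 + 21 = 91
Avg velocity = 91 / 4 = 22.75 points/sprint

22.75 points/sprint


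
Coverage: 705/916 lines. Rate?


Coverage = covered / total * 100
Coverage = 705 / 916 * 100
Coverage = 76.97%

76.97%


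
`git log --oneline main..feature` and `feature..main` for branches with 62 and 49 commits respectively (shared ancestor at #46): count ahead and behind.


Common ancestor: commit #46
feature commits after divergence: 62 - 46 = 16
main commits after divergence: 49 - 46 = 3
feature is 16 commits ahead of main
main is 3 commits ahead of feature

feature ahead: 16, main ahead: 3


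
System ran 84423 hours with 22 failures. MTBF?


Formula: MTBF = Total operating time / Number of failures
MTBF = 84423 / 22
MTBF = 3837.41 hours

3837.41 hours


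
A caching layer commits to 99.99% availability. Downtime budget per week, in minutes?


Formula: allowed downtime = period * (100 - SLA) / 100
Period (week) = 10080 minutes
Unavailability fraction = (100 - 99.99) / 100
Allowed downtime = 10080 * (100 - 99.99) / 100
Allowed downtime = 1.008 minutes

1.008 minutes


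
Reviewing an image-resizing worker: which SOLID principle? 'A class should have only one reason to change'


This describes the Single Responsibility Principle (SRP)

Single Responsibility Principle (SRP)


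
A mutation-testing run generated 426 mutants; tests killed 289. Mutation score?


Mutation score = killed / total * 100
Mutation score = 289 / 426 * 100
Mutation score = 67.84%

67.84%


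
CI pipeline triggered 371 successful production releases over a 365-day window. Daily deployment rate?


Formula: deployments per day = releases / days
= 371 / 365
= 1.016 deploys/day
(equivalently, 7.12 deploys/week)

1.016 deploys/day


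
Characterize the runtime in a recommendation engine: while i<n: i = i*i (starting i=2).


Reasoning: squaring drives double-exponential growth; iterations ~ log log n
Complexity: O(log log n)

O(log log n)


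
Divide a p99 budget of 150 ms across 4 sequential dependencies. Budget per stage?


Formula: per_stage = total_budget / stages
per_stage = 150 / 4
per_stage = 37.5 ms

37.5 ms


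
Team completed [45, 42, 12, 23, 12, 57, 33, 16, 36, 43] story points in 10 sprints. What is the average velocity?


Formula: Avg velocity = Total points / Number of sprints
Points: [45, 42, 12, 23, 12, 57, 33, 16, 36, 43]
Sum = 45 + 42 + 12 + 23 + 12 + 57 + 33 + 16 + 36 + 43 = 319
Avg velocity = 319 / 10 = 31.9 points/sprint

31.9 points/sprint


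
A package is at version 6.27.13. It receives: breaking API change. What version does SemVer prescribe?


Current: 6.27.13
Change category: 'breaking API change' → major bump
SemVer rule: major bump → increment MAJOR, reset MINOR and PATCH to 0
New: 7.0.0

7.0.0


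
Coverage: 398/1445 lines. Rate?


Coverage = covered / total * 100
Coverage = 398 / 1445 * 100
Coverage = 27.54%

27.54%


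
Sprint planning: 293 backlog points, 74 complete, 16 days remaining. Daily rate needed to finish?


Formula: Required rate = Remaining points / Days left
Remaining = 293 - 74 = 219 points
Required rate = 219 / 16 = 13.69 points/day

13.69 points/day


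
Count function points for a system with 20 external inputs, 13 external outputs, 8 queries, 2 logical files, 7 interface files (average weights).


UFP = EI*4 + EO*5 + EQ*4 + ILF*10 + EIF*7
UFP = 20*4 + 13*5 + 8*4 + 2*10 + 7*7
UFP = 80 + 65 + 32 + 20 + 49
UFP = 246

246


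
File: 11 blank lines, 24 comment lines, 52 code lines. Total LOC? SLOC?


Total LOC = blank + comment + code
Total LOC = 11 + 24 + 52 = 87
SLOC (source only) = code = 52

Total LOC: 87, SLOC: 52


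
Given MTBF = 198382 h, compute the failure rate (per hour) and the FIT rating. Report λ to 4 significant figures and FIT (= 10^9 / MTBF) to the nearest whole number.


Formula: λ = 1 / MTBF; FIT = λ × 1e9 = 1e9 / MTBF
λ = 1 / 198382 ≈ 5.041e-06 failures/hour
FIT = 1e9 / 198382 ≈ 5041 failures per 1e9 hours (nearest whole number)

λ = 5.041e-06 /h, FIT = 5041


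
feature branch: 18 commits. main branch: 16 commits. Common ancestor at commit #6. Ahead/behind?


Common ancestor: commit #6
feature commits after divergence: 18 - 6 = 12
main commits after divergence: 16 - 6 = 10
feature is 12 commits ahead of main
main is 10 commits ahead of feature

feature ahead: 12, main ahead: 10


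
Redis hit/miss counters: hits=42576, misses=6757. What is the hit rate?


Formula: hit rate = hits / (hits + misses) * 100
hit rate = 42576 / (42576 + 6757) * 100
hit rate = 42576 / 49333 * 100
hit rate = 86.3%

86.3%


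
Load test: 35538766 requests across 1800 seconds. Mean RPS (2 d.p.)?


Formula: throughput = requests / seconds
throughput = 35538766 / 1800
throughput = 19743.76 requests/second

19743.76 requests/second


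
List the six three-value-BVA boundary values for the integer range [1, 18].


Range: [1, 18]
Boundaries: just below min, min, min+1, max-1, max, just above max
Values: [0, 1, 2, 17, 18, 19]

[0, 1, 2, 17, 18, 19]


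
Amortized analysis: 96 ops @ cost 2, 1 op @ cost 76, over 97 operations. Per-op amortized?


Formula: Amortized cost = Total cost / Operations
Total cost = (96 * 2) + (1 * 76)
Total cost = 192 + 76 = 268
Amortized = 268 / 97 = 2.7629

2.7629


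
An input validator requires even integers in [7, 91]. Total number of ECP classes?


Constraint: even integers in [7, 91]
Class 1: x < 7 — out-of-range invalid
Class 2: x in [7,91] but odd — wrong type invalid
Class 3: x in [7,91] and even — valid
Class 4: x > 91 — out-of-range invalid
Total equivalence classes: 4

4 equivalence classes


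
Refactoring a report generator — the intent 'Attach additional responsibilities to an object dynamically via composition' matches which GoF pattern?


This matches the Decorator pattern

Decorator


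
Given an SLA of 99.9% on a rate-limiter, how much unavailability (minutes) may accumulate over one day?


Formula: allowed downtime = period * (100 - SLA) / 100
Period (day) = 1440 minutes
Unavailability fraction = (100 - 99.9) / 100
Allowed downtime = 1440 * (100 - 99.9) / 100
Allowed downtime = 1.44 minutes

1.44 minutes


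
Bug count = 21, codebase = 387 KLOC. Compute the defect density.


Defect density = defects / KLOC
Defect density = 21 / 387
Defect density = 0.054 defects/KLOC

0.054 defects/KLOC


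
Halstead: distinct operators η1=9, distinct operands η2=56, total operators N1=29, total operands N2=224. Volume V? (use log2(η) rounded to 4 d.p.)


Formula: V = N * log2(η), where N = N1 + N2 and η = η1 + η2
η = 9 + 56 = 65
N = 29 + 224 = 253
log2(65) ≈ 6.0224
V = 253 * 6.0224 = 1523.67

1523.67


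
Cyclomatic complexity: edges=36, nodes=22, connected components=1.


Formula: V(G) = E - N + 2P
V(G) = 36 - 22 + 2*1
V(G) = 14 + 2
V(G) = 16

16


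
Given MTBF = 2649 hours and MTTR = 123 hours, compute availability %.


Availability = MTBF / (MTBF + MTTR)
Availability = 2649 / (2649 + 123)
Availability = 2649 / 2772
Availability = 95.5628%

95.5628%


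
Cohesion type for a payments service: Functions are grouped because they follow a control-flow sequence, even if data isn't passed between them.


Reasoning: Grouped by order of execution within a routine, not by data flow
Type: Procedural cohesion

Procedural cohesion


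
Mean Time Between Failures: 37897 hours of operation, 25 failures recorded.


Formula: MTBF = Total operating time / Number of failures
MTBF = 37897 / 25
MTBF = 1515.88 hours

1515.88 hours


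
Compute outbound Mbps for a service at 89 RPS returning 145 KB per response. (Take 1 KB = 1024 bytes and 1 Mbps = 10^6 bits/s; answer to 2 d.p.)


Formula: Mbps = payload_bytes * RPS * 8 / 1e6
Payload per request = 145 KB = 145 * 1024 = 148480 bytes
Total bytes/sec = 148480 * 89 = 13214720
Total bits/sec = 13214720 * 8 = 105717760
Mbps = 105717760 / 1e6 = 105.72

105.72 Mbps


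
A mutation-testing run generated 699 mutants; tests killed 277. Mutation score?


Mutation score = killed / total * 100
Mutation score = 277 / 699 * 100
Mutation score = 39.63%

39.63%


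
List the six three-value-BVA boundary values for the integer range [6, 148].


Range: [6, 148]
Boundaries: just below min, min, min+1, max-1, max, just above max
Values: [5, 6, 7, 147, 148, 149]

[5, 6, 7, 147, 148, 149]


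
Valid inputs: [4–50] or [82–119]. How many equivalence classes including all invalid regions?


Valid ranges: [4,50] and [82,119]
Class 1: x < 4 — invalid
Class 2: 4 ≤ x ≤ 50 — valid
Class 3: 50 < x < 82 — invalid (gap between ranges)
Class 4: 82 ≤ x ≤ 119 — valid
Class 5: x > 119 — invalid
Total equivalence classes: 5

5 equivalence classes


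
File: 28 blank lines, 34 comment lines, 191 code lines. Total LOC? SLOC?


Total LOC = blank + comment + code
Total LOC = 28 + 34 + 191 = 253
SLOC (source only) = code = 191

Total LOC: 253, SLOC: 191


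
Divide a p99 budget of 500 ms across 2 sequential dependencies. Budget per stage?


Formula: per_stage = total_budget / stages
per_stage = 500 / 2
per_stage = 250.0 ms

250.0 ms


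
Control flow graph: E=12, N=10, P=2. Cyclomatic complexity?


Formula: V(G) = E - N + 2P
V(G) = 12 - 10 + 2*2
V(G) = 2 + 4
V(G) = 6

6


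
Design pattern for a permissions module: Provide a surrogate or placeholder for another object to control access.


This matches the Proxy pattern

Proxy


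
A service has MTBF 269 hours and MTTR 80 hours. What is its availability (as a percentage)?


Availability = MTBF / (MTBF + MTTR)
Availability = 269 / (269 + 80)
Availability = 269 / 349
Availability = 77.0774%

77.0774%


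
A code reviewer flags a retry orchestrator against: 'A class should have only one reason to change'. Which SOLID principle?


This describes the Single Responsibility Principle (SRP)

Single Responsibility Principle (SRP)


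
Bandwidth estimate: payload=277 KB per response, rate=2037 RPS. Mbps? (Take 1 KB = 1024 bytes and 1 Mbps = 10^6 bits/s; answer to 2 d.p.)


Formula: Mbps = payload_bytes * RPS * 8 / 1e6
Payload per request = 277 KB = 277 * 1024 = 283648 bytes
Total bytes/sec = 283648 * 2037 = 577790976
Total bits/sec = 577790976 * 8 = 4622327808
Mbps = 4622327808 / 1e6 = 4622.33

4622.33 Mbps


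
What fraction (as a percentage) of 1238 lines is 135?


Coverage = covered / total * 100
Coverage = 135 / 1238 * 100
Coverage = 10.9%

10.9%


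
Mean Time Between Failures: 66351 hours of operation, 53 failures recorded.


Formula: MTBF = Total operating time / Number of failures
MTBF = 66351 / 53
MTBF = 1251.91 hours

1251.91 hours


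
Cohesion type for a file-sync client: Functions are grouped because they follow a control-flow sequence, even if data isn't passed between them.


Reasoning: Grouped by order of execution within a routine, not by data flow
Type: Procedural cohesion

Procedural cohesion


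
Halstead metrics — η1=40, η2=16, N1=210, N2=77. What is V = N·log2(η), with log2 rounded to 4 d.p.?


Formula: V = N * log2(η), where N = N1 + N2 and η = η1 + η2
η = 40 + 16 = 56
N = 210 + 77 = 287
log2(56) ≈ 5.8074
V = 287 * 5.8074 = 1666.72

1666.72


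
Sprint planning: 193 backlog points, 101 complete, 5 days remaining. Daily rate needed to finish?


Formula: Required rate = Remaining points / Days left
Remaining = 193 - 101 = 92 points
Required rate = 92 / 5 = 18.4 points/day

18.4 points/day


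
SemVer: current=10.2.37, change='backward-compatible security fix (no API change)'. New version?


Current: 10.2.37
Change category: 'backward-compatible security fix (no API change)' → patch bump
SemVer rule: patch bump → increment PATCH (MAJOR and MINOR unchanged)
New: 10.2.38

10.2.38


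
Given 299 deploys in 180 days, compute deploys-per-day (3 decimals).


Formula: deployments per day = releases / days
= 299 / 180
= 1.661 deploys/day
(equivalently, 11.63 deploys/week)

1.661 deploys/day


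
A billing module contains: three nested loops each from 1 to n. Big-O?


Reasoning: three levels of nesting over n
Complexity: O(n^3)

O(n^3)


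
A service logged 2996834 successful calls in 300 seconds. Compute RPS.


Formula: throughput = requests / seconds
throughput = 2996834 / 300
throughput = 9989.45 requests/second

9989.45 requests/second


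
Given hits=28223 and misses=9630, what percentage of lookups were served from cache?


Formula: hit rate = hits / (hits + misses) * 100
hit rate = 28223 / (28223 + 9630) * 100
hit rate = 28223 / 37853 * 100
hit rate = 74.56%

74.56%


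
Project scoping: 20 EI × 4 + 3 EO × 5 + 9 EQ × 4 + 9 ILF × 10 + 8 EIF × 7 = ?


UFP = EI*4 + EO*5 + EQ*4 + ILF*10 + EIF*7
UFP = 20*4 + 3*5 + 9*4 + 9*10 + 8*7
UFP = 80 + 15 + 36 + 90 + 56
UFP = 277

277


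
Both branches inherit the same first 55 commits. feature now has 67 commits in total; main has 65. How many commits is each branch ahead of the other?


Common ancestor: commit #55
feature commits after divergence: 67 - 55 = 12
main commits after divergence: 65 - 55 = 10
feature is 12 commits ahead of main
main is 10 commits ahead of feature

feature ahead: 12, main ahead: 10
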